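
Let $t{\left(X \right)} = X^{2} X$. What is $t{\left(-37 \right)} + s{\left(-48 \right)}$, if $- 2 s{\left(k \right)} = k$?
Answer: $-50629$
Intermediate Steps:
$s{\left(k \right)} = - \frac{k}{2}$
$t{\left(X \right)} = X^{3}$
$t{\left(-37 \right)} + s{\left(-48 \right)} = \left(-37\right)^{3} - -24 = -50653 + 24 = -50629$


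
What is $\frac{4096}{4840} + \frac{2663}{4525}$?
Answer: $\frac{785583}{547525} \approx 1.4348$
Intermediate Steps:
$\frac{4096}{4840} + \frac{2663}{4525} = 4096 \cdot \frac{1}{4840} + 2663 \cdot \frac{1}{4525} = \frac{512}{605} + \frac{2663}{4525} = \frac{785583}{547525}$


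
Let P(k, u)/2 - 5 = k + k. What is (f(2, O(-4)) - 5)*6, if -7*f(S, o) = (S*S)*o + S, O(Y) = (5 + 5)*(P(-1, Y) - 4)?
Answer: -702/7 ≈ -100.29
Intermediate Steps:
P(k, u) = 10 + 4*k (P(k, u) = 10 + 2*(k + k) = 10 + 2*(2*k) = 10 + 4*k)
O(Y) = 20 (O(Y) = (5 + 5)*((10 + 4*(-1)) - 4) = 10*((10 - 4) - 4) = 10*(6 - 4) = 10*2 = 20)
f(S, o) = -S/7 - o*S²/7 (f(S, o) = -((S*S)*o + S)/7 = -(S²*o + S)/7 = -(o*S² + S)/7 = -(S + o*S²)/7 = -S/7 - o*S²/7)
(f(2, O(-4)) - 5)*6 = (-⅐*2*(1 + 2*20) - 5)*6 = (-⅐*2*(1 + 40) - 5)*6 = (-⅐*2*41 - 5)*6 = (-82/7 - 5)*6 = -117/7*6 = -702/7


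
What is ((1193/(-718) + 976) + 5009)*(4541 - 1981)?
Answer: 5498927360/359 ≈ 1.5317e+7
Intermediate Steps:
((1193/(-718) + 976) + 5009)*(4541 - 1981) = ((1193*(-1/718) + 976) + 5009)*2560 = ((-1193/718 + 976) + 5009)*2560 = (699575/718 + 5009)*2560 = (4296037/718)*2560 = 5498927360/359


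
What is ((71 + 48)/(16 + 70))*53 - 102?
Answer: -2465/86 ≈ -28.663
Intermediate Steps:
((71 + 48)/(16 + 70))*53 - 102 = (119/86)*53 - 102 = 6307/86 - 102 = -2465/86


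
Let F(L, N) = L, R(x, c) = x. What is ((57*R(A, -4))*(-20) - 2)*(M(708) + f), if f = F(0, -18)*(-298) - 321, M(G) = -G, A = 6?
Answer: 7040418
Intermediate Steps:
f = -321 (f = 0*(-298) - 321 = 0 - 321 = -321)
((57*R(A, -4))*(-20) - 2)*(M(708) + f) = ((57*6)*(-20) - 2)*(-1*708 - 321) = (342*(-20) - 2)*(-708 - 321) = (-6840 - 2)*(-1029) = -6842*(-1029) = 7040418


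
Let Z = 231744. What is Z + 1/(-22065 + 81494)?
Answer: 13772314177/59429 ≈ 2.3174e+5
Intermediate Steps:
Z + 1/(-22065 + 81494) = 231744 + 1/(-22065 + 81494) = 231744 + 1/59429 = 13772314177/59429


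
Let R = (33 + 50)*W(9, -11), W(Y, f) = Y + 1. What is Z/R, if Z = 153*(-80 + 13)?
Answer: -10251/830 ≈ -12.351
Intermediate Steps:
W(Y, f) = 1 + Y
Z = -10251 (Z = 153*(-67) = -10251)
R = 830 (R = (33 + 50)*(1 + 9) = 83*10 = 830)
Z/R = -10251/830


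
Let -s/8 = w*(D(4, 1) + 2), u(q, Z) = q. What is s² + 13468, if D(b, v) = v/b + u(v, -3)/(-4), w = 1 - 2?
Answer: 13724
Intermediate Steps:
w = -1
D(b, v) = -v/4 + v/b (D(b, v) = v/b + v/(-4) = v/b + v*(-¼) = v/b - v/4 = -v/4 + v/b)
s = 16 (s = -(-8)*((-¼*1 + 1/4) + 2) = -(-8)*((-¼ + 1*(¼)) + 2) = -(-8)*((-¼ + ¼) + 2) = -(-8)*(0 + 2) = -(-8)*2 = -8*(-2) = 16)
s² + 13468 = 16² + 13468 = 256 + 13468 = 13724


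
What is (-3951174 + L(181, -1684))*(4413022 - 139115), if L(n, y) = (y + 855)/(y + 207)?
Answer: -24942021927171283/1477 ≈ -1.6887e+13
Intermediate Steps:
L(n, y) = (855 + y)/(207 + y)
(-3951174 + L(181, -1684))*(4413022 - 139115) = (-3951174 + (855 - 1684)/(207 - 1684))*(4413022 - 139115) = (-3951174 - 829/(-1477))*4273907 = (-3951174 - 1/1477*(-829))*4273907 = (-3951174 + 829/1477)*4273907 = -5835883169/1477*4273907 = -24942021927171283/1477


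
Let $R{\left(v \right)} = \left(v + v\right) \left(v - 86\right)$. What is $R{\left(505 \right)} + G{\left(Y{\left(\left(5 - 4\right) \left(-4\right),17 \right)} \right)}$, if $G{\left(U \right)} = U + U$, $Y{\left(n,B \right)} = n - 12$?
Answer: $423158$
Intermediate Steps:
$Y{\left(n,B \right)} = -12 + n$
$R{\left(v \right)} = 2 v \left(-86 + v\right)$
$G{\left(U \right)} = 2 U$
$R{\left(505 \right)} + G{\left(Y{\left(\left(5 - 4\right) \left(-4\right),17 \right)} \right)} = 2 \cdot 505 \left(-86 + 505\right) + 2 \left(-12 + \left(5 - 4\right) \left(-4\right)\right) = 2 \cdot 505 \cdot 419 + 2 \left(-12 + 1 \left(-4\right)\right) = 423190 + 2 \left(-12 - 4\right) = 423190 + 2 \left(-16\right) = 423190 - 32 = 423158$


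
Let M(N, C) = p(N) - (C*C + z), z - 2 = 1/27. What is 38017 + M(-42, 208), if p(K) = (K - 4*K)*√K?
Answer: -141724/27 + 126*I*√42 ≈ -5249.0 + 816.57*I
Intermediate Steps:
p(K) = -3*K^(3/2) (p(K) = (K - 4*K)*√K = (-3*K)*√K = -3*K^(3/2))
z = 55/27 (z = 2 + 1/27 = 55/27 ≈ 2.0370)
M(N, C) = -55/27 - C² - 3*N^(3/2) (M(N, C) = -3*N^(3/2) - (C*C + 55/27) = -3*N^(3/2) - (C² + 55/27) = -3*N^(3/2) - (55/27 + C²) = -3*N^(3/2) + (-55/27 - C²) = -55/27 - C² - 3*N^(3/2))
38017 + M(-42, 208) = 38017 + (-55/27 - 1*208² - (-126)*I*√42) = 38017 + (-55/27 - 1*43264 - (-126)*I*√42) = 38017 + (-55/27 - 43264 + 126*I*√42) = 38017 + (-1168183/27 + 126*I*√42) = -141724/27 + 126*I*√42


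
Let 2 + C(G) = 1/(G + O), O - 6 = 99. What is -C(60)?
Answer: 329/165 ≈ 1.9939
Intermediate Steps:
O = 105 (O = 6 + 99 = 105)
C(G) = -2 + 1/(105 + G) (C(G) = -2 + 1/(G + 105) = -2 + 1/(105 + G))
-C(60) = -(-209 - 2*60)/(105 + 60) = -(-209 - 120)/165 = -(-329)/165 = -1*(-329/165) = 329/165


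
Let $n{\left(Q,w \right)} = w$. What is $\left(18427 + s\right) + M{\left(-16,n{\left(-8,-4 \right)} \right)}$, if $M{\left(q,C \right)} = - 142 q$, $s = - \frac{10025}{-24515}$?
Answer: $\frac{101489202}{4903} \approx 20699.0$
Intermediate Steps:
$s = \frac{2005}{4903}$ ($s = \left(-10025\right) \left(- \frac{1}{24515}\right) = \frac{2005}{4903} \approx 0.40893$)
$\left(18427 + s\right) + M{\left(-16,n{\left(-8,-4 \right)} \right)} = \left(18427 + \frac{2005}{4903}\right) - -2272 = \frac{90349586}{4903} + 2272 = \frac{101489202}{4903}$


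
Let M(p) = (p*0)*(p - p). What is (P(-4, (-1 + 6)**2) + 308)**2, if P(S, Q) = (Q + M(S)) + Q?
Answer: 128164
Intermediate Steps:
M(p) = 0 (M(p) = 0*0 = 0)
P(S, Q) = 2*Q (P(S, Q) = (Q + 0) + Q = Q + Q = 2*Q)
(P(-4, (-1 + 6)**2) + 308)**2 = (2*(-1 + 6)**2 + 308)**2 = (2*5**2 + 308)**2 = (2*25 + 308)**2 = (50 + 308)**2 = 358**2 = 128164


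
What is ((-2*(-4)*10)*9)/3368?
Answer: 90/421 ≈ 0.21378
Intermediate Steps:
((-2*(-4)*10)*9)/3368 = ((8*10)*9)*(1/3368) = (80*9)*(1/3368) = 720*(1/3368) = 90/421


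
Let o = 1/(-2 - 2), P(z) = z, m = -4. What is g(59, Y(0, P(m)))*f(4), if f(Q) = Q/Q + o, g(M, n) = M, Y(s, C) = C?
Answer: 177/4 ≈ 44.250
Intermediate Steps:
o = -¼ (o = 1/(-4) = -¼ ≈ -0.25000)
f(Q) = ¾ (f(Q) = Q/Q - ¼ = 1 - ¼ = ¾)
g(59, Y(0, P(m)))*f(4) = 59*(¾) = 177/4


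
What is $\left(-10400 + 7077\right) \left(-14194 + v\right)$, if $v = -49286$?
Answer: $210944040$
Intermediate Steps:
$\left(-10400 + 7077\right) \left(-14194 + v\right) = \left(-10400 + 7077\right) \left(-14194 - 49286\right) = \left(-3323\right) \left(-63480\right) = 210944040$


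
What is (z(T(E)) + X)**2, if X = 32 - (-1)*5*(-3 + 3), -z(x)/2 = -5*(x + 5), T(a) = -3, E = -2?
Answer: 2704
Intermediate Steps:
z(x) = 50 + 10*x (z(x) = -(-10)*(x + 5) = -(-10)*(5 + x) = -2*(-25 - 5*x) = 50 + 10*x)
X = 32 (X = 32 - (-1)*5*0 = 32 - (-1)*0 = 32 - 1*0 = 32 + 0 = 32)
(z(T(E)) + X)**2 = ((50 + 10*(-3)) + 32)**2 = ((50 - 30) + 32)**2 = (20 + 32)**2 = 52**2 = 2704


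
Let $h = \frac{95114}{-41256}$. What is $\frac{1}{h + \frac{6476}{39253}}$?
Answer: $- \frac{809710884}{1733167993} \approx -0.46719$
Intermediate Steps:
$h = - \frac{47557}{20628}$ ($h = 95114 \left(- \frac{1}{41256}\right) = - \frac{47557}{20628} \approx -2.3055$)
$\frac{1}{h + \frac{6476}{39253}} = \frac{1}{- \frac{47557}{20628} + \frac{6476}{39253}} = \frac{1}{- \frac{1733167993}{809710884}} = - \frac{809710884}{1733167993}$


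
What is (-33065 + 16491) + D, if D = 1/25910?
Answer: -429432339/25910 ≈ -16574.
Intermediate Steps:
D = 1/25910 ≈ 3.8595e-5
(-33065 + 16491) + D = (-33065 + 16491) + 1/25910 = -16574 + 1/25910 = -429432339/25910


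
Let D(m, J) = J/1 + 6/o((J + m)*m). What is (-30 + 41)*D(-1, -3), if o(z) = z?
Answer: -33/2 ≈ -16.500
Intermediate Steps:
D(m, J) = J + 6/(m*(J + m)) (D(m, J) = J/1 + 6/(((J + m)*m)) = J*1 + 6/((m*(J + m))) = J + 6*(1/(m*(J + m))) = J + 6/(m*(J + m)))
(-30 + 41)*D(-1, -3) = (-30 + 41)*((6 - 3*(-1)*(-3 - 1))/((-1)*(-3 - 1))) = 11*(-1*(6 - 3*(-1)*(-4))/(-4)) = 11*(-1*(-¼)*(6 - 12)) = 11*(-1*(-¼)*(-6)) = 11*(-3/2) = -33/2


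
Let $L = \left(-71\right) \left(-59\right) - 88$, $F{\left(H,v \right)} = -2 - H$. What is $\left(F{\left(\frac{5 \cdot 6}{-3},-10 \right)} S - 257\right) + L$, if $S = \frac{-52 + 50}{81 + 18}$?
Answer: $\frac{380540}{99} \approx 3843.8$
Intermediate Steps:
$L = 4101$ ($L = 4189 - 88 = 4101$)
$S = - \frac{2}{99} \approx -0.020202$
$\left(F{\left(\frac{5 \cdot 6}{-3},-10 \right)} S - 257\right) + L = \left(\left(-2 - \frac{5 \cdot 6}{-3}\right) \left(- \frac{2}{99}\right) - 257\right) + 4101 = \left(\left(-2 - 30 \left(- \frac{1}{3}\right)\right) \left(- \frac{2}{99}\right) - 257\right) + 4101 = \left(\left(-2 - -10\right) \left(- \frac{2}{99}\right) - 257\right) + 4101 = \left(\left(-2 + 10\right) \left(- \frac{2}{99}\right) - 257\right) + 4101 = \left(8 \left(- \frac{2}{99}\right) - 257\right) + 4101 = \left(- \frac{16}{99} - 257\right) + 4101 = - \frac{25459}{99} + 4101 = \frac{380540}{99}$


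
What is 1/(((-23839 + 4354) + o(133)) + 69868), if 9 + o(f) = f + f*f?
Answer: 1/68196 ≈ 1.4664e-5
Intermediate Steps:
o(f) = -9 + f + f² (o(f) = -9 + (f + f*f) = -9 + (f + f²) = -9 + f + f²)
1/(((-23839 + 4354) + o(133)) + 69868) = 1/(((-23839 + 4354) + (-9 + 133 + 133²)) + 69868) = 1/((-19485 + (-9 + 133 + 17689)) + 69868) = 1/((-19485 + 17813) + 69868) = 1/(-1672 + 69868) = 1/68196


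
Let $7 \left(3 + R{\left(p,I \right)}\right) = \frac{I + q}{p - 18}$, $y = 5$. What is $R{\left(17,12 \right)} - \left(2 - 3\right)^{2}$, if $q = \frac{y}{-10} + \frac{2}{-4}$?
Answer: $- \frac{39}{7} \approx -5.5714$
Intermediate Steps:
$q = -1$ ($q = \frac{5}{-10} + \frac{2}{-4} = 5 \left(- \frac{1}{10}\right) + 2 \left(- \frac{1}{4}\right) = - \frac{1}{2} - \frac{1}{2} = -1$)
$R{\left(p,I \right)} = -3 + \frac{-1 + I}{7 \left(-18 + p\right)}$ ($R{\left(p,I \right)} = -3 + \frac{\left(I - 1\right) \frac{1}{p - 18}}{7} = -3 + \frac{\left(-1 + I\right) \frac{1}{-18 + p}}{7} = -3 + \frac{\frac{1}{-18 + p} \left(-1 + I\right)}{7} = -3 + \frac{-1 + I}{7 \left(-18 + p\right)}$)
$R{\left(17,12 \right)} - \left(2 - 3\right)^{2} = \frac{377 + 12 - 357}{7 \left(-18 + 17\right)} - \left(2 - 3\right)^{2} = \frac{377 + 12 - 357}{7 \left(-1\right)} - \left(-1\right)^{2} = \frac{1}{7} \left(-1\right) 32 - 1 = - \frac{32}{7} - 1 = - \frac{39}{7}$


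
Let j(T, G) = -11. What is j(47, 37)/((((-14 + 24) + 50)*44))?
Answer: -1/240 ≈ -0.0041667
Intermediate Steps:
j(47, 37)/((((-14 + 24) + 50)*44)) = -11*1/(44*((-14 + 24) + 50)) = -11*1/(44*(10 + 50)) = -11/(60*44) = -11/2640 = -11*1/2640 = -1/240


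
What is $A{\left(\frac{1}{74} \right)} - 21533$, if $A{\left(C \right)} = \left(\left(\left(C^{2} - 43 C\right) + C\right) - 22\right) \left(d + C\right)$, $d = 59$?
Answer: $- \frac{9265357885}{405224} \approx -22865.0$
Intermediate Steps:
$A{\left(C \right)} = \left(59 + C\right) \left(-22 + C^{2} - 42 C\right)$ ($A{\left(C \right)} = \left(\left(\left(C^{2} - 43 C\right) + C\right) - 22\right) \left(59 + C\right) = \left(\left(C^{2} - 42 C\right) - 22\right) \left(59 + C\right) = \left(-22 + C^{2} - 42 C\right) \left(59 + C\right) = \left(59 + C\right) \left(-22 + C^{2} - 42 C\right)$)
$A{\left(\frac{1}{74} \right)} - 21533 = \left(-1298 + \left(\frac{1}{74}\right)^{3} - \frac{2500}{74} + 17 \left(\frac{1}{74}\right)^{2}\right) - 21533 = \left(-1298 + \left(\frac{1}{74}\right)^{3} - \frac{1250}{37} + \frac{17}{5476}\right) - 21533 = \left(-1298 + \frac{1}{405224} - \frac{1250}{37} + 17 \cdot \frac{1}{5476}\right) - 21533 = \left(-1298 + \frac{1}{405224} - \frac{1250}{37} + \frac{17}{5476}\right) - 21533 = - \frac{539669493}{405224} - 21533 = - \frac{9265357885}{405224}$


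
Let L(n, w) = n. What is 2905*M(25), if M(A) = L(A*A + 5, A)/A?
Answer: 73206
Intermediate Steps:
M(A) = (5 + A**2)/A (M(A) = (A*A + 5)/A = (A**2 + 5)/A = (5 + A**2)/A)
2905*M(25) = 2905*(25 + 5/25) = 2905*(25 + 5*(1/25)) = 2905*(25 + 1/5) = 2905*(126/5) = 73206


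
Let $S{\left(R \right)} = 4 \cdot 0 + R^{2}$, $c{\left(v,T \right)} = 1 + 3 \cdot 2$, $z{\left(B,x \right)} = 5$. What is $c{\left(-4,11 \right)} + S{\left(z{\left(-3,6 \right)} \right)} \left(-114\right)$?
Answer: $-2843$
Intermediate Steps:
$c{\left(v,T \right)} = 7$ ($c{\left(v,T \right)} = 1 + 6 = 7$)
$S{\left(R \right)} = R^{2}$ ($S{\left(R \right)} = 0 + R^{2} = R^{2}$)
$c{\left(-4,11 \right)} + S{\left(z{\left(-3,6 \right)} \right)} \left(-114\right) = 7 + 5^{2} \left(-114\right) = 7 + 25 \left(-114\right) = 7 - 2850 = -2843$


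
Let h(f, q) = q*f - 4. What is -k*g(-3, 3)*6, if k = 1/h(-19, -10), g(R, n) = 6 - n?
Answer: -3/31 ≈ -0.096774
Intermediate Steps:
h(f, q) = -4 + f*q (h(f, q) = f*q - 4 = -4 + f*q)
k = 1/186 (k = 1/(-4 - 19*(-10)) = 1/(-4 + 190) = 1/186 ≈ 0.0053763)
-k*g(-3, 3)*6 = -(6 - 1*3)*6/186 = -(6 - 3)*6/186 = -3*6/186 = -18/186 = -1*3/31 = -3/31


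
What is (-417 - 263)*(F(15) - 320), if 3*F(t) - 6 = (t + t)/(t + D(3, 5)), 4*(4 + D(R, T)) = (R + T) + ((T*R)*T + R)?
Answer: 2808400/13 ≈ 2.1603e+5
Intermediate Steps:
D(R, T) = -4 + R/2 + T/4 + R*T²/4 (D(R, T) = -4 + ((R + T) + ((T*R)*T + R))/4 = -4 + ((R + T) + ((R*T)*T + R))/4 = -4 + ((R + T) + (R*T² + R))/4 = -4 + ((R + T) + (R + R*T²))/4 = -4 + (T + 2*R + R*T²)/4 = -4 + (R/2 + T/4 + R*T²/4) = -4 + R/2 + T/4 + R*T²/4)
F(t) = 2 + 2*t/(3*(35/2 + t)) (F(t) = 2 + ((t + t)/(t + (-4 + (½)*3 + (¼)*5 + (¼)*3*5²)))/3 = 2 + ((2*t)/(t + (-4 + 3/2 + 5/4 + (¼)*3*25)))/3 = 2 + ((2*t)/(t + (-4 + 3/2 + 5/4 + 75/4)))/3 = 2 + ((2*t)/(t + 35/2))/3 = 2 + ((2*t)/(35/2 + t))/3 = 2 + (2*t/(35/2 + t))/3 = 2 + 2*t/(3*(35/2 + t)))
(-417 - 263)*(F(15) - 320) = (-417 - 263)*(2*(105 + 8*15)/(3*(35 + 2*15)) - 320) = -680*(2*(105 + 120)/(3*(35 + 30)) - 320) = -680*((⅔)*225/65 - 320) = -680*((⅔)*(1/65)*225 - 320) = -680*(30/13 - 320) = -680*(-4130/13) = 2808400/13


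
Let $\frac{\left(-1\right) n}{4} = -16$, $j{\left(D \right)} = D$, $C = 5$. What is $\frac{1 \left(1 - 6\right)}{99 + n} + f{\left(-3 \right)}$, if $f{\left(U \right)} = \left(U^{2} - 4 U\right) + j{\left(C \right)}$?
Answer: $\frac{4233}{163} \approx 25.969$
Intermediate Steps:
$f{\left(U \right)} = 5 + U^{2} - 4 U$ ($f{\left(U \right)} = \left(U^{2} - 4 U\right) + 5 = 5 + U^{2} - 4 U$)
$n = 64$ ($n = \left(-4\right) \left(-16\right) = 64$)
$\frac{1 \left(1 - 6\right)}{99 + n} + f{\left(-3 \right)} = \frac{1 \left(1 - 6\right)}{99 + 64} + \left(5 + \left(-3\right)^{2} - -12\right) = \frac{1 \left(-5\right)}{163} + \left(5 + 9 + 12\right) = \left(-5\right) \frac{1}{163} + 26 = - \frac{5}{163} + 26 = \frac{4233}{163}$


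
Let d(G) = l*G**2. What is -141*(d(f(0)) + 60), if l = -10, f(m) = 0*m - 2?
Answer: -2820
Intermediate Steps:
f(m) = -2 (f(m) = 0 - 2 = -2)
d(G) = -10*G**2
-141*(d(f(0)) + 60) = -141*(-10*(-2)**2 + 60) = -141*(-10*4 + 60) = -141*(-40 + 60) = -141*20 = -2820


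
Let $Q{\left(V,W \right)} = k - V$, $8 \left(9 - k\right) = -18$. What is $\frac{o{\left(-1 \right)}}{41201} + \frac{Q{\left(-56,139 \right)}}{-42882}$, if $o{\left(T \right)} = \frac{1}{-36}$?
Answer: $- \frac{33263501}{21201375384} \approx -0.0015689$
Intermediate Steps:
$k = \frac{45}{4}$ ($k = 9 - - \frac{9}{4} = 9 + \frac{9}{4} = \frac{45}{4} \approx 11.25$)
$o{\left(T \right)} = - \frac{1}{36}$
$Q{\left(V,W \right)} = \frac{45}{4} - V$
$\frac{o{\left(-1 \right)}}{41201} + \frac{Q{\left(-56,139 \right)}}{-42882} = - \frac{1}{36 \cdot 41201} + \frac{\frac{45}{4} - -56}{-42882} = \left(- \frac{1}{36}\right) \frac{1}{41201} + \left(\frac{45}{4} + 56\right) \left(- \frac{1}{42882}\right) = - \frac{1}{1483236} + \frac{269}{4} \left(- \frac{1}{42882}\right) = - \frac{1}{1483236} - \frac{269}{171528} = - \frac{33263501}{21201375384}$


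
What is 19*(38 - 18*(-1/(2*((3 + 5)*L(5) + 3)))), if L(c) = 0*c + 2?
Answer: 731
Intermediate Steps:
L(c) = 2 (L(c) = 0 + 2 = 2)
19*(38 - 18*(-1/(2*((3 + 5)*L(5) + 3)))) = 19*(38 - 18*(-1/(2*((3 + 5)*2 + 3)))) = 19*(38 - 18*(-1/(2*(8*2 + 3)))) = 19*(38 - 18*(-1/(2*(16 + 3)))) = 19*(38 - 18/(19*(-2))) = 19*(38 - 18/(-38)) = 19*(38 - 18*(-1/38)) = 19*(38 + 9/19) = 19*(731/19) = 731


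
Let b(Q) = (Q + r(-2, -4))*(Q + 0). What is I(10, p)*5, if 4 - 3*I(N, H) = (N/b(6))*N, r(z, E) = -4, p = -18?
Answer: -65/9 ≈ -7.2222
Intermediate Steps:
b(Q) = Q*(-4 + Q) (b(Q) = (Q - 4)*(Q + 0) = (-4 + Q)*Q = Q*(-4 + Q))
I(N, H) = 4/3 - N²/36 (I(N, H) = 4/3 - N/((6*(-4 + 6)))*N/3 = 4/3 - N/((6*2))*N/3 = 4/3 - N/12*N/3 = 4/3 - N²/36)
I(10, p)*5 = (4/3 - 1/36*10²)*5 = (4/3 - 1/36*100)*5 = (4/3 - 25/9)*5 = -13/9*5 = -65/9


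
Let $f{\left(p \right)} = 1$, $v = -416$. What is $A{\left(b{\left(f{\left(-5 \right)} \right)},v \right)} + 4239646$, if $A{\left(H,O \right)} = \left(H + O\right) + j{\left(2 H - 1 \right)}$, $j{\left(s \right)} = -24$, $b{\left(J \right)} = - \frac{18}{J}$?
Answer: $4239188$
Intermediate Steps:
$A{\left(H,O \right)} = -24 + H + O$ ($A{\left(H,O \right)} = \left(H + O\right) - 24 = -24 + H + O$)
$A{\left(b{\left(f{\left(-5 \right)} \right)},v \right)} + 4239646 = \left(-24 - \frac{18}{1} - 416\right) + 4239646 = \left(-24 - 18 - 416\right) + 4239646 = -458 + 4239646 = 4239188$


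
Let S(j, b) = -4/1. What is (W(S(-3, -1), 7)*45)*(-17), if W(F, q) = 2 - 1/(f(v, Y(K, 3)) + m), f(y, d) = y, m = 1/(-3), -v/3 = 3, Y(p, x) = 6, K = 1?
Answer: -45135/28 ≈ -1612.0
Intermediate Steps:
v = -9 (v = -3*3 = -9)
m = -⅓ ≈ -0.33333
S(j, b) = -4 (S(j, b) = -4*1 = -4)
W(F, q) = 59/28 (W(F, q) = 2 - 1/(-9 - ⅓) = 2 - 1/(-28/3) = 2 - 1*(-3/28) = 2 + 3/28 = 59/28)
(W(S(-3, -1), 7)*45)*(-17) = ((59/28)*45)*(-17) = (2655/28)*(-17) = -45135/28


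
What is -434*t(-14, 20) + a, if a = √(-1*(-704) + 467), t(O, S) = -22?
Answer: 9548 + √1171 ≈ 9582.2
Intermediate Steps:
a = √1171 (a = √(704 + 467) = √1171 ≈ 34.220)
-434*t(-14, 20) + a = -434*(-22) + √1171 = 9548 + √1171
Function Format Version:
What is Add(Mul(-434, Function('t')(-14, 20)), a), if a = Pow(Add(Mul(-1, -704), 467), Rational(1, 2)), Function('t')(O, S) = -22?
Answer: Add(9548, Pow(1171, Rational(1, 2))) ≈ 9582.2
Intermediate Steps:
a = Pow(1171, Rational(1, 2)) (a = Pow(Add(704, 467), Rational(1, 2)) = Pow(1171, Rational(1, 2)) ≈ 34.220)
Add(Mul(-434, Function('t')(-14, 20)), a) = Add(Mul(-434, -22), Pow(1171, Rational(1, 2))) = Add(9548, Pow(1171, Rational(1, 2)))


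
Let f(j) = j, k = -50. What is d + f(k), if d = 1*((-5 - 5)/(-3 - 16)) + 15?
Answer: -655/19 ≈ -34.474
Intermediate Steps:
d = 295/19 (d = 1*(-10/(-19)) + 15 = 1*(-10*(-1/19)) + 15 = 1*(10/19) + 15 = 10/19 + 15 = 295/19 ≈ 15.526)
d + f(k) = 295/19 - 50 = -655/19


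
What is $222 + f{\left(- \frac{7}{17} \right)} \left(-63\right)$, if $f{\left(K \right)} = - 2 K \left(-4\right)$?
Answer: $\frac{7302}{17} \approx 429.53$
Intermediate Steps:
$f{\left(K \right)} = 8 K$
$222 + f{\left(- \frac{7}{17} \right)} \left(-63\right) = 222 + 8 \left(- \frac{7}{17}\right) \left(-63\right) = 222 - - \frac{3528}{17} = 222 + \frac{3528}{17} = \frac{7302}{17}$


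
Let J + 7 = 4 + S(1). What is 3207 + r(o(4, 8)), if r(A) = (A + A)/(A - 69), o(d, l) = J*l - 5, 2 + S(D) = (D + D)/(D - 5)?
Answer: 189262/59 ≈ 3207.8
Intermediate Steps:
S(D) = -2 + 2*D/(-5 + D) (S(D) = -2 + (D + D)/(D - 5) = -2 + (2*D)/(-5 + D) = -2 + 2*D/(-5 + D))
J = -11/2 (J = -7 + (4 + 10/(-5 + 1)) = -7 + (4 + 10/(-4)) = -7 + (4 + 10*(-1/4)) = -7 + (4 - 5/2) = -7 + 3/2 = -11/2 ≈ -5.5000)
o(d, l) = -5 - 11*l/2 (o(d, l) = -11*l/2 - 5 = -5 - 11*l/2)
r(A) = 2*A/(-69 + A) (r(A) = (2*A)/(-69 + A) = 2*A/(-69 + A))
3207 + r(o(4, 8)) = 3207 + 2*(-5 - 11/2*8)/(-69 + (-5 - 11/2*8)) = 3207 + 2*(-5 - 44)/(-69 + (-5 - 44)) = 3207 + 2*(-49)/(-69 - 49) = 3207 + 2*(-49)/(-118) = 3207 + 2*(-49)*(-1/118) = 3207 + 49/59 = 189262/59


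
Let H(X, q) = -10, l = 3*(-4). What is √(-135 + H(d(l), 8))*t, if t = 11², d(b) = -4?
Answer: 121*I*√145 ≈ 1457.0*I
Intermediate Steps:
l = -12
t = 121
√(-135 + H(d(l), 8))*t = √(-135 - 10)*121 = √(-145)*121 = (I*√145)*121 = 121*I*√145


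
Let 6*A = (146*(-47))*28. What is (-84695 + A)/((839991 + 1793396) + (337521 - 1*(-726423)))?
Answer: -350153/11091993 ≈ -0.031568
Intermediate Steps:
A = -96068/3 (A = ((146*(-47))*28)/6 = (-6862*28)/6 = (1/6)*(-192136) = -96068/3 ≈ -32023.)
(-84695 + A)/((839991 + 1793396) + (337521 - 1*(-726423))) = (-84695 - 96068/3)/((839991 + 1793396) + (337521 - 1*(-726423))) = -350153/(3*(2633387 + (337521 + 726423))) = -350153/(3*(2633387 + 1063944)) = -350153/3/3697331 = -350153/3*1/3697331 = -350153/11091993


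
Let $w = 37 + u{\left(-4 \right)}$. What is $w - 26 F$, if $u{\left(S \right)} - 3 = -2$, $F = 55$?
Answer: $-1392$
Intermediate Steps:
$u{\left(S \right)} = 1$ ($u{\left(S \right)} = 3 - 2 = 1$)
$w = 38$ ($w = 37 + 1 = 38$)
$w - 26 F = 38 - 1430 = -1392$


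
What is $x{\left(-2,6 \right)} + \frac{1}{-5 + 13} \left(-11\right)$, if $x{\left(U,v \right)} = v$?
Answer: $\frac{37}{8} \approx 4.625$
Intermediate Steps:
$x{\left(-2,6 \right)} + \frac{1}{-5 + 13} \left(-11\right) = 6 + \frac{1}{-5 + 13} \left(-11\right) = 6 + \frac{1}{8} \left(-11\right) = 6 - \frac{11}{8} = \frac{37}{8}$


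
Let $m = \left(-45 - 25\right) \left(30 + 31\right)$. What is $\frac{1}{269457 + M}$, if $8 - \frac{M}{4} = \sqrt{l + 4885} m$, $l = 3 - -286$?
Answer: $- \frac{269489}{1436768072479} + \frac{17080 \sqrt{5174}}{1436768072479} \approx 6.6753 \cdot 10^{-7}$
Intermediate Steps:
$m = -4270$ ($m = \left(-70\right) 61 = -4270$)
$l = 289$ ($l = 3 + 286 = 289$)
$M = 32 + 17080 \sqrt{5174}$ ($M = 32 - 4 \sqrt{289 + 4885} \left(-4270\right) = 32 - 4 \sqrt{5174} \left(-4270\right) = 32 - 4 \left(- 4270 \sqrt{5174}\right) = 32 + 17080 \sqrt{5174} \approx 1.2286 \cdot 10^{6}$)
$\frac{1}{269457 + M} = \frac{1}{269457 + \left(32 + 17080 \sqrt{5174}\right)} = \frac{1}{269489 + 17080 \sqrt{5174}}$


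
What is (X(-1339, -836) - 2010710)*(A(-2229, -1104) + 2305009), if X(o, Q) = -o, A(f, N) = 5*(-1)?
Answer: -4631608192484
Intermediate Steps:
A(f, N) = -5
(X(-1339, -836) - 2010710)*(A(-2229, -1104) + 2305009) = (-1*(-1339) - 2010710)*(-5 + 2305009) = (1339 - 2010710)*2305004 = -2009371*2305004 = -4631608192484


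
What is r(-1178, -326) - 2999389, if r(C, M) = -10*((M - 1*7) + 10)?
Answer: -2996159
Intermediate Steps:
r(C, M) = -30 - 10*M (r(C, M) = -10*((M - 7) + 10) = -10*((-7 + M) + 10) = -10*(3 + M) = -30 - 10*M)
r(-1178, -326) - 2999389 = (-30 - 10*(-326)) - 2999389 = (-30 + 3260) - 2999389 = 3230 - 2999389 = -2996159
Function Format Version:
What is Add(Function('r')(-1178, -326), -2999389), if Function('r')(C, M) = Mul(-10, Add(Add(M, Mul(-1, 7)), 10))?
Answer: -2996159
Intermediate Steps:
Function('r')(C, M) = Add(-30, Mul(-10, M)) (Function('r')(C, M) = Mul(-10, Add(Add(M, -7), 10)) = Mul(-10, Add(Add(-7, M), 10)) = Mul(-10, Add(3, M)) = Add(-30, Mul(-10, M)))
Add(Function('r')(-1178, -326), -2999389) = Add(Add(-30, Mul(-10, -326)), -2999389) = Add(Add(-30, 3260), -2999389) = Add(3230, -2999389) = -2996159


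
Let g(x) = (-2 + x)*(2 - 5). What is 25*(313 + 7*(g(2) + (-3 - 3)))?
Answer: 6775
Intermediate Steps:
g(x) = 6 - 3*x (g(x) = (-2 + x)*(-3) = 6 - 3*x)
25*(313 + 7*(g(2) + (-3 - 3))) = 25*(313 + 7*((6 - 3*2) + (-3 - 3))) = 25*(313 + 7*((6 - 6) - 6)) = 25*(313 + 7*(0 - 6)) = 25*(313 + 7*(-6)) = 25*(313 - 42) = 25*271 = 6775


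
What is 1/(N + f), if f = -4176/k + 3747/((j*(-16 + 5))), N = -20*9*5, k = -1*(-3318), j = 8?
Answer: -48664/45930939 ≈ -0.0010595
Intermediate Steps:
k = 3318
N = -900 (N = -180*5 = -900)
f = -2133339/48664 (f = -4176/3318 + 3747/((8*(-16 + 5))) = -4176*1/3318 + 3747/((8*(-11))) = -696/553 + 3747/(-88) = -696/553 + 3747*(-1/88) = -696/553 - 3747/88 = -2133339/48664 ≈ -43.838)
1/(N + f) = 1/(-900 - 2133339/48664) = 1/(-45930939/48664) = -48664/45930939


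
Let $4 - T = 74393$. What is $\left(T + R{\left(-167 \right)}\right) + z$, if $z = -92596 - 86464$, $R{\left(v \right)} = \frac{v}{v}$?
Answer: $-253448$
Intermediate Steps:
$R{\left(v \right)} = 1$
$T = -74389$ ($T = 4 - 74393 = -74389$)
$z = -179060$ ($z = -92596 - 86464 = -179060$)
$\left(T + R{\left(-167 \right)}\right) + z = \left(-74389 + 1\right) - 179060 = -74388 - 179060 = -253448$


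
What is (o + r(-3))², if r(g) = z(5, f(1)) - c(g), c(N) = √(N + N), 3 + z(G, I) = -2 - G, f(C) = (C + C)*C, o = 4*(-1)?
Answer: (14 + I*√6)² ≈ 190.0 + 68.586*I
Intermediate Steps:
o = -4
f(C) = 2*C² (f(C) = (2*C)*C = 2*C²)
z(G, I) = -5 - G (z(G, I) = -3 + (-2 - G) = -5 - G)
c(N) = √2*√N (c(N) = √(2*N) = √2*√N)
r(g) = -10 - √2*√g (r(g) = (-5 - 1*5) - √2*√g = (-5 - 5) - √2*√g = -10 - √2*√g)
(o + r(-3))² = (-4 + (-10 - √2*√(-3)))² = (-4 + (-10 - √2*I*√3))² = (-4 + (-10 - I*√6))² = (-14 - I*√6)²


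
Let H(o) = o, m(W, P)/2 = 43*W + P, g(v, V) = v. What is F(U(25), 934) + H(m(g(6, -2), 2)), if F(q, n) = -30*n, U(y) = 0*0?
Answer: -27500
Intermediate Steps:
U(y) = 0
m(W, P) = 2*P + 86*W (m(W, P) = 2*(43*W + P) = 2*(P + 43*W) = 2*P + 86*W)
F(U(25), 934) + H(m(g(6, -2), 2)) = -30*934 + (2*2 + 86*6) = -28020 + (4 + 516) = -28020 + 520 = -27500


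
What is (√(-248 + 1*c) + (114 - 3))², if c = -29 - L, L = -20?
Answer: (111 + I*√257)² ≈ 12064.0 + 3558.9*I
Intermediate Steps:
c = -9 (c = -29 - 1*(-20) = -29 + 20 = -9)
(√(-248 + 1*c) + (114 - 3))² = (√(-248 + 1*(-9)) + (114 - 3))² = (√(-248 - 9) + 111)² = (√(-257) + 111)² = (I*√257 + 111)² = (111 + I*√257)²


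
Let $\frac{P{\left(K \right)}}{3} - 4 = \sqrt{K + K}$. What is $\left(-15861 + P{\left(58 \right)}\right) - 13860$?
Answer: $-29709 + 6 \sqrt{29} \approx -29677.0$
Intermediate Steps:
$P{\left(K \right)} = 12 + 3 \sqrt{2} \sqrt{K}$ ($P{\left(K \right)} = 12 + 3 \sqrt{K + K} = 12 + 3 \sqrt{2 K} = 12 + 3 \sqrt{2} \sqrt{K}$)
$\left(-15861 + P{\left(58 \right)}\right) - 13860 = \left(-15861 + \left(12 + 3 \sqrt{2} \sqrt{58}\right)\right) - 13860 = \left(-15861 + \left(12 + 6 \sqrt{29}\right)\right) - 13860 = \left(-15849 + 6 \sqrt{29}\right) - 13860 = -29709 + 6 \sqrt{29}$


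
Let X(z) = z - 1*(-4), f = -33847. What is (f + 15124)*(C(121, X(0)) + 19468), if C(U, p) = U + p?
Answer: -366839739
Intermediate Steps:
X(z) = 4 + z (X(z) = z + 4 = 4 + z)
(f + 15124)*(C(121, X(0)) + 19468) = (-33847 + 15124)*((121 + (4 + 0)) + 19468) = -18723*((121 + 4) + 19468) = -18723*(125 + 19468) = -18723*19593 = -366839739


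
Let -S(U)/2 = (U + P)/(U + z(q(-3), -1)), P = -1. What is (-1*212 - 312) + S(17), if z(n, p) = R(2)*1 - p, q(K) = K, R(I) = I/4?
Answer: -19452/37 ≈ -525.73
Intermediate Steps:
R(I) = I/4 (R(I) = I*(1/4) = I/4)
z(n, p) = 1/2 - p (z(n, p) = ((1/4)*2)*1 - p = (1/2)*1 - p = 1/2 - p)
S(U) = -2*(-1 + U)/(3/2 + U) (S(U) = -2*(U - 1)/(U + (1/2 - 1*(-1))) = -2*(-1 + U)/(U + (1/2 + 1)) = -2*(-1 + U)/(U + 3/2) = -2*(-1 + U)/(3/2 + U))
(-1*212 - 312) + S(17) = (-1*212 - 312) + 4*(1 - 1*17)/(3 + 2*17) = (-212 - 312) + 4*(1 - 17)/(3 + 34) = -524 + 4*(-16)/37 = -524 + 4*(1/37)*(-16) = -524 - 64/37 = -19452/37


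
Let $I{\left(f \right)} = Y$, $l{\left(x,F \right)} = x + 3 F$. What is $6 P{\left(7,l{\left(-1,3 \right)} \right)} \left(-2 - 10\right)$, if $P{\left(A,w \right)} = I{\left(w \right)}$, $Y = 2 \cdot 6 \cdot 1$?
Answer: $-864$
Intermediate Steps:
$Y = 12$ ($Y = 12 \cdot 1 = 12$)
$I{\left(f \right)} = 12$
$P{\left(A,w \right)} = 12$
$6 P{\left(7,l{\left(-1,3 \right)} \right)} \left(-2 - 10\right) = 6 \cdot 12 \left(-2 - 10\right) = 72 \left(-2 - 10\right) = 72 \left(-12\right) = -864$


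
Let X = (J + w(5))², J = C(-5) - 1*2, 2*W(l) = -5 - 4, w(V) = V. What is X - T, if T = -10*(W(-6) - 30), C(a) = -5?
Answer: -341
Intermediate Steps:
W(l) = -9/2 (W(l) = (-5 - 4)/2 = (½)*(-9) = -9/2)
T = 345 (T = -10*(-9/2 - 30) = -10*(-69/2) = 345)
J = -7 (J = -5 - 1*2 = -5 - 2 = -7)
X = 4 (X = (-7 + 5)² = (-2)² = 4)
X - T = 4 - 1*345 = 4 - 345 = -341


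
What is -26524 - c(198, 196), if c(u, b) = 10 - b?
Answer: -26338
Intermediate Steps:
-26524 - c(198, 196) = -26524 - (10 - 1*196) = -26524 - (10 - 196) = -26524 - 1*(-186) = -26524 + 186 = -26338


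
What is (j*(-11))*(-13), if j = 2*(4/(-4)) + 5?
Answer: 429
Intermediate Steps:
j = 3 (j = 2*(4*(-1/4)) + 5 = 2*(-1) + 5 = -2 + 5 = 3)
(j*(-11))*(-13) = (3*(-11))*(-13) = -33*(-13) = 429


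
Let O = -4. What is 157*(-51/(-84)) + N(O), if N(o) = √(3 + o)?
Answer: 2669/28 + I ≈ 95.321 + 1.0*I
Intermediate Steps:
157*(-51/(-84)) + N(O) = 157*(-51/(-84)) + √(3 - 4) = 157*(-51*(-1/84)) + √(-1) = 157*(17/28) + I = 2669/28 + I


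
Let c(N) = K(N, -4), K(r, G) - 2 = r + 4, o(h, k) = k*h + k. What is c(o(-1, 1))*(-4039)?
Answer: -24234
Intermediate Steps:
o(h, k) = k + h*k (o(h, k) = h*k + k = k + h*k)
K(r, G) = 6 + r (K(r, G) = 2 + (r + 4) = 2 + (4 + r) = 6 + r)
c(N) = 6 + N
c(o(-1, 1))*(-4039) = (6 + 1*(1 - 1))*(-4039) = (6 + 1*0)*(-4039) = (6 + 0)*(-4039) = 6*(-4039) = -24234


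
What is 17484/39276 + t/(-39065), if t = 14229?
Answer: 10346188/127859745 ≈ 0.080918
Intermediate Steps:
17484/39276 + t/(-39065) = 17484/39276 + 14229/(-39065) = 17484*(1/39276) + 14229*(-1/39065) = 1457/3273 - 14229/39065 = 10346188/127859745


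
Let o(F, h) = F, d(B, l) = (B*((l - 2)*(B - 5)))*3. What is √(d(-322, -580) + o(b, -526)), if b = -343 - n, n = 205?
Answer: 4*I*√11490242 ≈ 13559.0*I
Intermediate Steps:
d(B, l) = 3*B*(-5 + B)*(-2 + l) (d(B, l) = (B*((-2 + l)*(-5 + B)))*3 = (B*((-5 + B)*(-2 + l)))*3 = (B*(-5 + B)*(-2 + l))*3 = 3*B*(-5 + B)*(-2 + l))
b = -548 (b = -343 - 1*205 = -343 - 205 = -548)
√(d(-322, -580) + o(b, -526)) = √(3*(-322)*(10 - 5*(-580) - 2*(-322) - 322*(-580)) - 548) = √(3*(-322)*(10 + 2900 + 644 + 186760) - 548) = √(3*(-322)*190314 - 548) = √(-183843324 - 548) = √(-183843872) = 4*I*√11490242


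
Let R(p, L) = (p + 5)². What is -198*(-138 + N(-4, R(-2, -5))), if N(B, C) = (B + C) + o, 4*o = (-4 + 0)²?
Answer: 25542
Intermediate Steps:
R(p, L) = (5 + p)²
o = 4 (o = (-4 + 0)²/4 = (¼)*(-4)² = (¼)*16 = 4)
N(B, C) = 4 + B + C (N(B, C) = (B + C) + 4 = 4 + B + C)
-198*(-138 + N(-4, R(-2, -5))) = -198*(-138 + (4 - 4 + (5 - 2)²)) = -198*(-138 + (4 - 4 + 3²)) = -198*(-138 + (4 - 4 + 9)) = -198*(-138 + 9) = -198*(-129) = 25542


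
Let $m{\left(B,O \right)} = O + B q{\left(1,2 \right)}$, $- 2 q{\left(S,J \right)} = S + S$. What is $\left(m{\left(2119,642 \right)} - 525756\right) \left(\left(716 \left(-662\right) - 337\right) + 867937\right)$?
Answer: $-207523126664$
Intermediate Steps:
$q{\left(S,J \right)} = - S$ ($q{\left(S,J \right)} = - \frac{S + S}{2} = - \frac{2 S}{2} = - S$)
$m{\left(B,O \right)} = O - B$ ($m{\left(B,O \right)} = O + B \left(\left(-1\right) 1\right) = O + B \left(-1\right) = O - B$)
$\left(m{\left(2119,642 \right)} - 525756\right) \left(\left(716 \left(-662\right) - 337\right) + 867937\right) = \left(\left(642 - 2119\right) - 525756\right) \left(\left(716 \left(-662\right) - 337\right) + 867937\right) = \left(\left(642 - 2119\right) - 525756\right) \left(\left(-473992 - 337\right) + 867937\right) = \left(-1477 - 525756\right) \left(-474329 + 867937\right) = \left(-527233\right) 393608 = -207523126664$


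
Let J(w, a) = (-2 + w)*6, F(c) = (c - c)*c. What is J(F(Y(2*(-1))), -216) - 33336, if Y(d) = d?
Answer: -33348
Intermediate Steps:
F(c) = 0 (F(c) = 0*c = 0)
J(w, a) = -12 + 6*w
J(F(Y(2*(-1))), -216) - 33336 = (-12 + 6*0) - 33336 = (-12 + 0) - 33336 = -12 - 33336 = -33348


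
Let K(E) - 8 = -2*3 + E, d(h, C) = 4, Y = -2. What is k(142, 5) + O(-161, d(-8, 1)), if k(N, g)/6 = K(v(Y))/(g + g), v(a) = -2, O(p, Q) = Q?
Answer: 4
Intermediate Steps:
K(E) = 2 + E (K(E) = 8 + (-2*3 + E) = 8 + (-6 + E) = 2 + E)
k(N, g) = 0 (k(N, g) = 6*((2 - 2)/(g + g)) = 6*(0/((2*g))) = 6*(0*(1/(2*g))) = 6*0 = 0)
k(142, 5) + O(-161, d(-8, 1)) = 0 + 4 = 4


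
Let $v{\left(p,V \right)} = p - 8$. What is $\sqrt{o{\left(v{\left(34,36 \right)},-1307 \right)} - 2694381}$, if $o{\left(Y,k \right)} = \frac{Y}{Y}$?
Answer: $2 i \sqrt{673595} \approx 1641.5 i$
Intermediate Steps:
$v{\left(p,V \right)} = -8 + p$ ($v{\left(p,V \right)} = p - 8 = -8 + p$)
$o{\left(Y,k \right)} = 1$
$\sqrt{o{\left(v{\left(34,36 \right)},-1307 \right)} - 2694381} = \sqrt{1 - 2694381} = \sqrt{-2694380} = 2 i \sqrt{673595}$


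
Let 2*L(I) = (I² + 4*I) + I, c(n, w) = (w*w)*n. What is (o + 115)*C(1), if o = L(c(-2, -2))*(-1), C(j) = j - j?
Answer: 0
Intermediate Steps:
C(j) = 0
c(n, w) = n*w² (c(n, w) = w²*n = n*w²)
L(I) = I²/2 + 5*I/2 (L(I) = ((I² + 4*I) + I)/2 = (I² + 5*I)/2 = I²/2 + 5*I/2)
o = -12 (o = ((-2*(-2)²)*(5 - 2*(-2)²)/2)*(-1) = ((-2*4)*(5 - 2*4)/2)*(-1) = ((½)*(-8)*(5 - 8))*(-1) = ((½)*(-8)*(-3))*(-1) = 12*(-1) = -12)
(o + 115)*C(1) = (-12 + 115)*0 = 103*0 = 0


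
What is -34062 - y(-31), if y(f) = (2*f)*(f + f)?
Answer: -37906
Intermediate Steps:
y(f) = 4*f² (y(f) = (2*f)*(2*f) = 4*f²)
-34062 - y(-31) = -34062 - 4*(-31)² = -34062 - 4*961 = -34062 - 1*3844 = -34062 - 3844 = -37906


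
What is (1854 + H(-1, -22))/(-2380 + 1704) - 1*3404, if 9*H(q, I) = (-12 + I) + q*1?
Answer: -20726587/6084 ≈ -3406.7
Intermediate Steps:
H(q, I) = -4/3 + I/9 + q/9 (H(q, I) = ((-12 + I) + q*1)/9 = ((-12 + I) + q)/9 = (-12 + I + q)/9 = -4/3 + I/9 + q/9)
(1854 + H(-1, -22))/(-2380 + 1704) - 1*3404 = (1854 + (-4/3 + (1/9)*(-22) + (1/9)*(-1)))/(-2380 + 1704) - 1*3404 = (1854 + (-4/3 - 22/9 - 1/9))/(-676) - 3404 = (1854 - 35/9)*(-1/676) - 3404 = (16651/9)*(-1/676) - 3404 = -16651/6084 - 3404 = -20726587/6084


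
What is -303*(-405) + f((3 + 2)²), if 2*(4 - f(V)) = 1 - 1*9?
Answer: 122723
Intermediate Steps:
f(V) = 8 (f(V) = 4 - (1 - 1*9)/2 = 4 - (1 - 9)/2 = 4 - ½*(-8) = 4 + 4 = 8)
-303*(-405) + f((3 + 2)²) = -303*(-405) + 8 = 122715 + 8 = 122723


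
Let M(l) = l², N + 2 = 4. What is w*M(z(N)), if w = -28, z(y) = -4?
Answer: -448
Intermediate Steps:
N = 2 (N = -2 + 4 = 2)
w*M(z(N)) = -28*(-4)² = -28*16 = -448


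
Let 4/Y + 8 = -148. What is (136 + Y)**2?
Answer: 28121809/1521 ≈ 18489.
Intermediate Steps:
Y = -1/39 (Y = 4/(-8 - 148) = 4/(-156) = 4*(-1/156) = -1/39 ≈ -0.025641)
(136 + Y)**2 = (136 - 1/39)**2 = (5303/39)**2 = 28121809/1521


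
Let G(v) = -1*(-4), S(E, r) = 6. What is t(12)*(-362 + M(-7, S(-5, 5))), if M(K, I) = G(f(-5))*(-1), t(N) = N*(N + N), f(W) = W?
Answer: -105408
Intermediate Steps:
G(v) = 4
t(N) = 2*N² (t(N) = N*(2*N) = 2*N²)
M(K, I) = -4 (M(K, I) = 4*(-1) = -4)
t(12)*(-362 + M(-7, S(-5, 5))) = (2*12²)*(-362 - 4) = (2*144)*(-366) = 288*(-366) = -105408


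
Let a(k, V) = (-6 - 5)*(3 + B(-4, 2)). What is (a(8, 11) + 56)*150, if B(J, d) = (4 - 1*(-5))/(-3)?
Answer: 8400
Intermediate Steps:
B(J, d) = -3 (B(J, d) = (4 + 5)*(-⅓) = 9*(-⅓) = -3)
a(k, V) = 0 (a(k, V) = (-6 - 5)*(3 - 3) = -11*0 = 0)
(a(8, 11) + 56)*150 = (0 + 56)*150 = 56*150 = 8400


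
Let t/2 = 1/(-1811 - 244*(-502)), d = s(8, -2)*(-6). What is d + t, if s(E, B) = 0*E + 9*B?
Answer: 55706941/515805 ≈ 108.00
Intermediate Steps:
s(E, B) = 9*B (s(E, B) = 0 + 9*B = 9*B)
d = 108 (d = (9*(-2))*(-6) = -18*(-6) = 108)
t = 1/515805 (t = 2*(1/(-1811 - 244*(-502))) = 2*(-1/502/(-2055)) = 2*(-1/2055*(-1/502)) = 2*(1/1031610) = 1/515805 ≈ 1.9387e-6)
d + t = 108 + 1/515805 = 55706941/515805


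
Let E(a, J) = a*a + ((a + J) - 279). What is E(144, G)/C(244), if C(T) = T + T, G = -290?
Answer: 20311/488 ≈ 41.621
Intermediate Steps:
C(T) = 2*T
E(a, J) = -279 + J + a + a**2 (E(a, J) = a**2 + ((J + a) - 279) = a**2 + (-279 + J + a) = -279 + J + a + a**2)
E(144, G)/C(244) = (-279 - 290 + 144 + 144**2)/((2*244)) = (-279 - 290 + 144 + 20736)/488 = 20311*(1/488) = 20311/488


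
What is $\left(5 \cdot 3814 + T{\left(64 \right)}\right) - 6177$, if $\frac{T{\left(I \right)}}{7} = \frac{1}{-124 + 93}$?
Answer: $\frac{399676}{31} \approx 12893.0$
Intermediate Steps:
$T{\left(I \right)} = - \frac{7}{31}$ ($T{\left(I \right)} = \frac{7}{-124 + 93} = \frac{7}{-31} = 7 \left(- \frac{1}{31}\right) = - \frac{7}{31}$)
$\left(5 \cdot 3814 + T{\left(64 \right)}\right) - 6177 = \left(5 \cdot 3814 - \frac{7}{31}\right) - 6177 = \left(19070 - \frac{7}{31}\right) - 6177 = \frac{591163}{31} - 6177 = \frac{399676}{31}$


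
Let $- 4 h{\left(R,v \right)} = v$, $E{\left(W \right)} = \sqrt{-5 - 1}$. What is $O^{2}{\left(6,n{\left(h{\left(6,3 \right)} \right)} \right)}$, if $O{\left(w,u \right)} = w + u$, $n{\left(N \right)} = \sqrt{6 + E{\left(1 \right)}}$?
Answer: $\left(6 + \sqrt{6 + i \sqrt{6}}\right)^{2} \approx 71.977 + 8.3328 i$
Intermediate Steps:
$E{\left(W \right)} = i \sqrt{6}$ ($E{\left(W \right)} = \sqrt{-6} = i \sqrt{6}$)
$h{\left(R,v \right)} = - \frac{v}{4}$
$n{\left(N \right)} = \sqrt{6 + i \sqrt{6}}$
$O{\left(w,u \right)} = u + w$
$O^{2}{\left(6,n{\left(h{\left(6,3 \right)} \right)} \right)} = \left(\sqrt{6 + i \sqrt{6}} + 6\right)^{2} = \left(6 + \sqrt{6 + i \sqrt{6}}\right)^{2}$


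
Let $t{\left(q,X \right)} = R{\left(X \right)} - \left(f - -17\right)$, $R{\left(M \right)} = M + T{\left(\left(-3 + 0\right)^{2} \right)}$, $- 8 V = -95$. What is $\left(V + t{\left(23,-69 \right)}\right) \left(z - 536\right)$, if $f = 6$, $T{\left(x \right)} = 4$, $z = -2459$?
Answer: $\frac{1823955}{8} \approx 2.2799 \cdot 10^{5}$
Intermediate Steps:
$V = \frac{95}{8}$ ($V = \left(- \frac{1}{8}\right) \left(-95\right) = \frac{95}{8} \approx 11.875$)
$R{\left(M \right)} = 4 + M$ ($R{\left(M \right)} = M + 4 = 4 + M$)
$t{\left(q,X \right)} = -19 + X$ ($t{\left(q,X \right)} = \left(4 + X\right) - \left(6 - -17\right) = \left(4 + X\right) - \left(6 + 17\right) = \left(4 + X\right) - 23 = -19 + X$)
$\left(V + t{\left(23,-69 \right)}\right) \left(z - 536\right) = \left(\frac{95}{8} - 88\right) \left(-2459 - 536\right) = \left(\frac{95}{8} - 88\right) \left(-2995\right) = \left(- \frac{609}{8}\right) \left(-2995\right) = \frac{1823955}{8}$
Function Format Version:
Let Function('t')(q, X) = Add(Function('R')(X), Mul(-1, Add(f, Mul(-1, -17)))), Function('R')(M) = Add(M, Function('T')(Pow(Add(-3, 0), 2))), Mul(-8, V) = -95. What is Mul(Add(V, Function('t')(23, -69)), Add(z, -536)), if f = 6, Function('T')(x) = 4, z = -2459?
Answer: Rational(1823955, 8) ≈ 2.2799e+5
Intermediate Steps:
V = Rational(95, 8) (V = Mul(Rational(-1, 8), -95) = Rational(95, 8) ≈ 11.875)
Function('R')(M) = Add(4, M) (Function('R')(M) = Add(M, 4) = Add(4, M))
Function('t')(q, X) = Add(-19, X) (Function('t')(q, X) = Add(Add(4, X), Mul(-1, Add(6, Mul(-1, -17)))) = Add(Add(4, X), Mul(-1, Add(6, 17))) = Add(Add(4, X), Mul(-1, 23)) = Add(Add(4, X), -23) = Add(-19, X))
Mul(Add(V, Function('t')(23, -69)), Add(z, -536)) = Mul(Add(Rational(95, 8), Add(-19, -69)), Add(-2459, -536)) = Mul(Add(Rational(95, 8), -88), -2995) = Mul(Rational(-609, 8), -2995) = Rational(1823955, 8)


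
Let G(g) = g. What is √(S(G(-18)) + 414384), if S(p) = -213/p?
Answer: 5*√596730/6 ≈ 643.74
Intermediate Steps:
√(S(G(-18)) + 414384) = √(-213/(-18) + 414384) = √(-213*(-1/18) + 414384) = √(71/6 + 414384) = √(2486375/6) = 5*√596730/6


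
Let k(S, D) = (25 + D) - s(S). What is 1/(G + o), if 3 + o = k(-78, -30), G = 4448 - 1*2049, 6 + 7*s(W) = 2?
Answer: 7/16741 ≈ 0.00041813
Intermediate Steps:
s(W) = -4/7 (s(W) = -6/7 + (1/7)*2 = -6/7 + 2/7 = -4/7)
k(S, D) = 179/7 + D (k(S, D) = (25 + D) - 1*(-4/7) = (25 + D) + 4/7 = 179/7 + D)
G = 2399 (G = 4448 - 2049 = 2399)
o = -52/7 (o = -3 + (179/7 - 30) = -3 - 31/7 = -52/7 ≈ -7.4286)
1/(G + o) = 1/(2399 - 52/7) = 1/(16741/7) = 7/16741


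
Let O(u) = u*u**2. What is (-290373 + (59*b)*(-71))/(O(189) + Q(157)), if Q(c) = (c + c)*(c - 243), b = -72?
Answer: 2247/1344853 ≈ 0.0016708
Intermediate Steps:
O(u) = u**3
Q(c) = 2*c*(-243 + c) (Q(c) = (2*c)*(-243 + c) = 2*c*(-243 + c))
(-290373 + (59*b)*(-71))/(O(189) + Q(157)) = (-290373 + (59*(-72))*(-71))/(189**3 + 2*157*(-243 + 157)) = (-290373 - 4248*(-71))/(6751269 + 2*157*(-86)) = (-290373 + 301608)/(6751269 - 27004) = 11235/6724265 = 11235*(1/6724265) = 2247/1344853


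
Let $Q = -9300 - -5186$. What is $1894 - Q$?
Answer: $6008$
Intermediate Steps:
$Q = -4114$ ($Q = -9300 + 5186 = -4114$)
$1894 - Q = 1894 - -4114 = 1894 + 4114 = 6008$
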